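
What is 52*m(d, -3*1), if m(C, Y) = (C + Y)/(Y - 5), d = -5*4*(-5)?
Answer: -1261/2 ≈ -630.50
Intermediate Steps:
d = 100 (d = -20*(-5) = 100)
m(C, Y) = (C + Y)/(-5 + Y)
52*m(d, -3*1) = 52*((100 - 3*1)/(-5 - 3*1)) = 52*((100 - 3)/(-5 - 3)) = 52*(97/(-8)) = 52*(-⅛*97) = 52*(-97/8) = -1261/2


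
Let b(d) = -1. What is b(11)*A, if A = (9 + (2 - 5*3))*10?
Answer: 40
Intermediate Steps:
A = -40 (A = (9 + (2 - 15))*10 = (9 - 13)*10 = -4*10 = -40)
b(11)*A = -1*(-40) = 40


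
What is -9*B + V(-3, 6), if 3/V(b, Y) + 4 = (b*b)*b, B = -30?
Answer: 8367/31 ≈ 269.90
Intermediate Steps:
V(b, Y) = 3/(-4 + b³) (V(b, Y) = 3/(-4 + (b*b)*b) = 3/(-4 + b²*b) = 3/(-4 + b³))
-9*B + V(-3, 6) = -9*(-30) + 3/(-4 + (-3)³) = 270 + 3/(-4 - 27) = 270 + 3/(-31) = 270 + 3*(-1/31) = 270 - 3/31 = 8367/31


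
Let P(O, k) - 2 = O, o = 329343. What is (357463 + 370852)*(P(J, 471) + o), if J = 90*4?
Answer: 240129097075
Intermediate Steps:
J = 360
P(O, k) = 2 + O
(357463 + 370852)*(P(J, 471) + o) = (357463 + 370852)*((2 + 360) + 329343) = 728315*(362 + 329343) = 728315*329705 = 240129097075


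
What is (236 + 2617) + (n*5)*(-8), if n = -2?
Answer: 2933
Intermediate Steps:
(236 + 2617) + (n*5)*(-8) = (236 + 2617) - 2*5*(-8) = 2853 - 10*(-8) = 2853 + 80 = 2933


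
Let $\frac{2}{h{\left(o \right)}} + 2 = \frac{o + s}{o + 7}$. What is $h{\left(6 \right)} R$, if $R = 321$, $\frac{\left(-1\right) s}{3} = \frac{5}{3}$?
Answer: $- \frac{8346}{25} \approx -333.84$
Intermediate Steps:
$s = -5$ ($s = - 3 \cdot \frac{5}{3} = - 3 \cdot 5 \cdot \frac{1}{3} = \left(-3\right) \frac{5}{3} = -5$)
$h{\left(o \right)} = \frac{2}{-2 + \frac{-5 + o}{7 + o}}$ ($h{\left(o \right)} = \frac{2}{-2 + \frac{o - 5}{o + 7}} = \frac{2}{-2 + \frac{-5 + o}{7 + o}}$)
$h{\left(6 \right)} R = \frac{2 \left(-7 - 6\right)}{19 + 6} \cdot 321 = \frac{2 \left(-7 - 6\right)}{25} \cdot 321 = 2 \cdot \frac{1}{25} \left(-13\right) 321 = \left(- \frac{26}{25}\right) 321 = - \frac{8346}{25}$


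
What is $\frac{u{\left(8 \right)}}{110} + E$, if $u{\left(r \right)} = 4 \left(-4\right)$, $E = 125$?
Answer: $\frac{6867}{55} \approx 124.85$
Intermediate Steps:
$u{\left(r \right)} = -16$
$\frac{u{\left(8 \right)}}{110} + E = - \frac{16}{110} + 125 = \left(-16\right) \frac{1}{110} + 125 = - \frac{8}{55} + 125 = \frac{6867}{55}$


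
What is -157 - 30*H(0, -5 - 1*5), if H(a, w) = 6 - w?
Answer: -637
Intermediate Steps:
-157 - 30*H(0, -5 - 1*5) = -157 - 30*(6 - (-5 - 1*5)) = -157 - 30*(6 - (-5 - 5)) = -157 - 30*(6 - 1*(-10)) = -157 - 30*(6 + 10) = -157 - 30*16 = -157 - 480 = -637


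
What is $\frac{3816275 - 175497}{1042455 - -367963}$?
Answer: $\frac{1820389}{705209} \approx 2.5813$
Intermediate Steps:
$\frac{3816275 - 175497}{1042455 - -367963} = \frac{3640778}{1042455 + 367963} = \frac{3640778}{1410418} = 3640778 \cdot \frac{1}{1410418} = \frac{1820389}{705209}$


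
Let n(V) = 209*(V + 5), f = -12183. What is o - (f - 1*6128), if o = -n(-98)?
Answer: 37748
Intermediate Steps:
n(V) = 1045 + 209*V (n(V) = 209*(5 + V) = 1045 + 209*V)
o = 19437 (o = -(1045 + 209*(-98)) = -(1045 - 20482) = -1*(-19437) = 19437)
o - (f - 1*6128) = 19437 - (-12183 - 1*6128) = 19437 - (-12183 - 6128) = 19437 - 1*(-18311) = 19437 + 18311 = 37748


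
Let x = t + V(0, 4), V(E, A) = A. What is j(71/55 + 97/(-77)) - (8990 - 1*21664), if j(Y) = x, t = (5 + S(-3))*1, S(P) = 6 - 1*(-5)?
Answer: 12694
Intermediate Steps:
S(P) = 11 (S(P) = 6 + 5 = 11)
t = 16 (t = (5 + 11)*1 = 16*1 = 16)
x = 20 (x = 16 + 4 = 20)
j(Y) = 20
j(71/55 + 97/(-77)) - (8990 - 1*21664) = 20 - (8990 - 1*21664) = 20 - (8990 - 21664) = 20 - 1*(-12674) = 20 + 12674 = 12694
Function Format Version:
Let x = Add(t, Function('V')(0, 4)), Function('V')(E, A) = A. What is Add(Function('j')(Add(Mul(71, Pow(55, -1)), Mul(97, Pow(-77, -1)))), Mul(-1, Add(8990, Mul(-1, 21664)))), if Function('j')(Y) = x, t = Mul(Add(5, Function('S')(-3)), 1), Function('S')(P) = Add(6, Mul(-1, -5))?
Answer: 12694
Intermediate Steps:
Function('S')(P) = 11 (Function('S')(P) = Add(6, 5) = 11)
t = 16 (t = Mul(Add(5, 11), 1) = Mul(16, 1) = 16)
x = 20 (x = Add(16, 4) = 20)
Function('j')(Y) = 20
Add(Function('j')(Add(Mul(71, Pow(55, -1)), Mul(97, Pow(-77, -1)))), Mul(-1, Add(8990, Mul(-1, 21664)))) = Add(20, Mul(-1, Add(8990, Mul(-1, 21664)))) = Add(20, Mul(-1, Add(8990, -21664))) = Add(20, Mul(-1, -12674)) = Add(20, 12674) = 12694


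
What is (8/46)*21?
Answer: 84/23 ≈ 3.6522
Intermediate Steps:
(8/46)*21 = (8*(1/46))*21 = (4/23)*21 = 84/23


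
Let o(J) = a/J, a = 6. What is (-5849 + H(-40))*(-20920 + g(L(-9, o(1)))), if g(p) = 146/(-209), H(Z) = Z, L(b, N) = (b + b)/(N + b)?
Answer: 25749216714/209 ≈ 1.2320e+8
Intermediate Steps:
o(J) = 6/J
L(b, N) = 2*b/(N + b) (L(b, N) = (2*b)/(N + b) = 2*b/(N + b))
g(p) = -146/209 (g(p) = 146*(-1/209) = -146/209)
(-5849 + H(-40))*(-20920 + g(L(-9, o(1)))) = (-5849 - 40)*(-20920 - 146/209) = -5889*(-4372426/209) = 25749216714/209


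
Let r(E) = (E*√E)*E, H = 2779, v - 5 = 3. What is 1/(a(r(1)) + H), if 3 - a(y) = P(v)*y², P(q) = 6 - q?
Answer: 1/2784 ≈ 0.00035920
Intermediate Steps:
v = 8 (v = 5 + 3 = 8)
r(E) = E^(5/2) (r(E) = E^(3/2)*E = E^(5/2))
a(y) = 3 + 2*y² (a(y) = 3 - (6 - 1*8)*y² = 3 - (6 - 8)*y² = 3 - (-2)*y² = 3 + 2*y²)
1/(a(r(1)) + H) = 1/((3 + 2*(1^(5/2))²) + 2779) = 1/((3 + 2*1²) + 2779) = 1/((3 + 2*1) + 2779) = 1/((3 + 2) + 2779) = 1/(5 + 2779) = 1/2784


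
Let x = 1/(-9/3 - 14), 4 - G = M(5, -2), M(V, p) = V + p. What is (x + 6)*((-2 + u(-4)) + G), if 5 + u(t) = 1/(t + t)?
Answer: -4949/136 ≈ -36.390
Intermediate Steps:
u(t) = -5 + 1/(2*t) (u(t) = -5 + 1/(t + t) = -5 + 1/(2*t))
G = 1 (G = 4 - (5 - 2) = 4 - 1*3 = 4 - 3 = 1)
x = -1/17 (x = 1/(-9*1/3 - 14) = 1/(-3 - 14) = 1/(-17) = -1/17 ≈ -0.058824)
(x + 6)*((-2 + u(-4)) + G) = (-1/17 + 6)*((-2 + (-5 + (1/2)/(-4))) + 1) = 101*((-2 + (-5 + (1/2)*(-1/4))) + 1)/17 = 101*((-2 + (-5 - 1/8)) + 1)/17 = 101*((-2 - 41/8) + 1)/17 = 101*(-57/8 + 1)/17 = (101/17)*(-49/8) = -4949/136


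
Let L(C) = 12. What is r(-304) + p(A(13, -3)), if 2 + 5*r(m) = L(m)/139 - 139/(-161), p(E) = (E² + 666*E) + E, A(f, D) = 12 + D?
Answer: 136149135/22379 ≈ 6083.8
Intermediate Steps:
p(E) = E² + 667*E
r(m) = -4701/22379 (r(m) = -⅖ + (12/139 - 139/(-161))/5 = -⅖ + (12*(1/139) - 139*(-1/161))/5 = -⅖ + (12/139 + 139/161)/5 = -⅖ + (⅕)*(21253/22379) = -⅖ + 21253/111895 = -4701/22379)
r(-304) + p(A(13, -3)) = -4701/22379 + (12 - 3)*(667 + (12 - 3)) = -4701/22379 + 9*(667 + 9) = -4701/22379 + 9*676 = -4701/22379 + 6084 = 136149135/22379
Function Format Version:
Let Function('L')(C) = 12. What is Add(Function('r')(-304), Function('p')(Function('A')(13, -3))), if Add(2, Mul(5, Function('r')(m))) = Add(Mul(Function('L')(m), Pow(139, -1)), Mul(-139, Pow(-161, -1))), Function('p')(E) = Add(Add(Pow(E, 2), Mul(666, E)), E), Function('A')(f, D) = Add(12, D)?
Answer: Rational(136149135, 22379) ≈ 6083.8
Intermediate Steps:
Function('p')(E) = Add(Pow(E, 2), Mul(667, E))
Function('r')(m) = Rational(-4701, 22379) (Function('r')(m) = Add(Rational(-2, 5), Mul(Rational(1, 5), Add(Mul(12, Pow(139, -1)), Mul(-139, Pow(-161, -1))))) = Add(Rational(-2, 5), Mul(Rational(1, 5), Add(Mul(12, Rational(1, 139)), Mul(-139, Rational(-1, 161))))) = Add(Rational(-2, 5), Mul(Rational(1, 5), Add(Rational(12, 139), Rational(139, 161)))) = Add(Rational(-2, 5), Mul(Rational(1, 5), Rational(21253, 22379))) = Add(Rational(-2, 5), Rational(21253, 111895)) = Rational(-4701, 22379))
Add(Function('r')(-304), Function('p')(Function('A')(13, -3))) = Add(Rational(-4701, 22379), Mul(Add(12, -3), Add(667, Add(12, -3)))) = Add(Rational(-4701, 22379), Mul(9, Add(667, 9))) = Add(Rational(-4701, 22379), Mul(9, 676)) = Add(Rational(-4701, 22379), 6084) = Rational(136149135, 22379)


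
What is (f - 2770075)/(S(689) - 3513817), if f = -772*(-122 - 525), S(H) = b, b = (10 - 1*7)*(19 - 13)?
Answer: 2270591/3513799 ≈ 0.64619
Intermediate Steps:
b = 18 (b = (10 - 7)*6 = 3*6 = 18)
S(H) = 18
f = 499484 (f = -772*(-647) = 499484)
(f - 2770075)/(S(689) - 3513817) = (499484 - 2770075)/(18 - 3513817) = -2270591/(-3513799) = -2270591*(-1/3513799) = 2270591/3513799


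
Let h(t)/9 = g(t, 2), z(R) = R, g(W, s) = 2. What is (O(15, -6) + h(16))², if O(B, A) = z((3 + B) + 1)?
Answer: 1369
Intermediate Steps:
O(B, A) = 4 + B (O(B, A) = (3 + B) + 1 = 4 + B)
h(t) = 18 (h(t) = 9*2 = 18)
(O(15, -6) + h(16))² = ((4 + 15) + 18)² = (19 + 18)² = 37² = 1369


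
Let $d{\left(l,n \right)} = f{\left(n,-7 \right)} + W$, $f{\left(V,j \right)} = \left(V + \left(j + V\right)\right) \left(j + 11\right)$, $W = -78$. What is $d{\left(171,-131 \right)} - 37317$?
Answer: $-38471$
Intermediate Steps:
$f{\left(V,j \right)} = \left(11 + j\right) \left(j + 2 V\right)$ ($f{\left(V,j \right)} = \left(V + \left(V + j\right)\right) \left(11 + j\right) = \left(j + 2 V\right) \left(11 + j\right) = \left(11 + j\right) \left(j + 2 V\right)$)
$d{\left(l,n \right)} = -106 + 8 n$ ($d{\left(l,n \right)} = \left(\left(-7\right)^{2} + 11 \left(-7\right) + 22 n + 2 n \left(-7\right)\right) - 78 = \left(49 - 77 + 22 n - 14 n\right) - 78 = \left(-28 + 8 n\right) - 78 = -106 + 8 n$)
$d{\left(171,-131 \right)} - 37317 = \left(-106 + 8 \left(-131\right)\right) - 37317 = \left(-106 - 1048\right) - 37317 = -1154 - 37317 = -38471$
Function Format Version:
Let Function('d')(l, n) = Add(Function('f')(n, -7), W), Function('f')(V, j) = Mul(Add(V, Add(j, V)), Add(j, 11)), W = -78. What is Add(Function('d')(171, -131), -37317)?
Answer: -38471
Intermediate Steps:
Function('f')(V, j) = Mul(Add(11, j), Add(j, Mul(2, V))) (Function('f')(V, j) = Mul(Add(V, Add(V, j)), Add(11, j)) = Mul(Add(j, Mul(2, V)), Add(11, j)) = Mul(Add(11, j), Add(j, Mul(2, V))))
Function('d')(l, n) = Add(-106, Mul(8, n)) (Function('d')(l, n) = Add(Add(Pow(-7, 2), Mul(11, -7), Mul(22, n), Mul(2, n, -7)), -78) = Add(Add(49, -77, Mul(22, n), Mul(-14, n)), -78) = Add(Add(-28, Mul(8, n)), -78) = Add(-106, Mul(8, n)))
Add(Function('d')(171, -131), -37317) = Add(Add(-106, Mul(8, -131)), -37317) = Add(Add(-106, -1048), -37317) = Add(-1154, -37317) = -38471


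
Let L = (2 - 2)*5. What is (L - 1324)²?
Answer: 1752976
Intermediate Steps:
L = 0 (L = 0*5 = 0)
(L - 1324)² = (0 - 1324)² = (-1324)² = 1752976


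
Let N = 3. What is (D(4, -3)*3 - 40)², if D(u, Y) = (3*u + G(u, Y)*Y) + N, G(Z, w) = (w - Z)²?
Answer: 190096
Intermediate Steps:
D(u, Y) = 3 + 3*u + Y*(u - Y)² (D(u, Y) = (3*u + (u - Y)²*Y) + 3 = (3*u + Y*(u - Y)²) + 3 = 3 + 3*u + Y*(u - Y)²)
(D(4, -3)*3 - 40)² = ((3 + 3*4 - 3*(-3 - 1*4)²)*3 - 40)² = ((3 + 12 - 3*(-3 - 4)²)*3 - 40)² = ((3 + 12 - 3*(-7)²)*3 - 40)² = ((3 + 12 - 3*49)*3 - 40)² = ((3 + 12 - 147)*3 - 40)² = (-132*3 - 40)² = (-396 - 40)² = (-436)² = 190096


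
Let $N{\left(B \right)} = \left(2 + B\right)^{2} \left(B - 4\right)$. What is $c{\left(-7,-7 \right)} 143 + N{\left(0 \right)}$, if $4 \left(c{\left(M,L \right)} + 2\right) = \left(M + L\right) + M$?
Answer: $- \frac{4211}{4} \approx -1052.8$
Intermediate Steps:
$c{\left(M,L \right)} = -2 + \frac{M}{2} + \frac{L}{4}$ ($c{\left(M,L \right)} = -2 + \frac{\left(M + L\right) + M}{4} = -2 + \frac{\left(L + M\right) + M}{4} = -2 + \frac{L + 2 M}{4} = -2 + \left(\frac{M}{2} + \frac{L}{4}\right) = -2 + \frac{M}{2} + \frac{L}{4}$)
$N{\left(B \right)} = \left(2 + B\right)^{2} \left(-4 + B\right)$
$c{\left(-7,-7 \right)} 143 + N{\left(0 \right)} = \left(-2 + \frac{1}{2} \left(-7\right) + \frac{1}{4} \left(-7\right)\right) 143 + \left(2 + 0\right)^{2} \left(-4 + 0\right) = \left(-2 - \frac{7}{2} - \frac{7}{4}\right) 143 + 2^{2} \left(-4\right) = \left(- \frac{29}{4}\right) 143 + 4 \left(-4\right) = - \frac{4147}{4} - 16 = - \frac{4211}{4}$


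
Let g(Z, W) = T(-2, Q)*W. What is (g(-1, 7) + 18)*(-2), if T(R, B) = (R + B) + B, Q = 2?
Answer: -64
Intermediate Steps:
T(R, B) = R + 2*B (T(R, B) = (B + R) + B = R + 2*B)
g(Z, W) = 2*W (g(Z, W) = (-2 + 2*2)*W = (-2 + 4)*W = 2*W)
(g(-1, 7) + 18)*(-2) = (2*7 + 18)*(-2) = (14 + 18)*(-2) = 32*(-2) = -64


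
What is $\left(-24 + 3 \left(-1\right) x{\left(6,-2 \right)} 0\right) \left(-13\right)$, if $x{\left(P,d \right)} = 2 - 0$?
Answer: $312$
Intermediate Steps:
$x{\left(P,d \right)} = 2$ ($x{\left(P,d \right)} = 2 + 0 = 2$)
$\left(-24 + 3 \left(-1\right) x{\left(6,-2 \right)} 0\right) \left(-13\right) = \left(-24 + 3 \left(-1\right) 2 \cdot 0\right) \left(-13\right) = \left(-24 + \left(-3\right) 2 \cdot 0\right) \left(-13\right) = \left(-24 - 0\right) \left(-13\right) = \left(-24 + 0\right) \left(-13\right) = \left(-24\right) \left(-13\right) = 312$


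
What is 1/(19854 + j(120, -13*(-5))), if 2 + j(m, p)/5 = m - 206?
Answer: 1/19414 ≈ 5.1509e-5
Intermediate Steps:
j(m, p) = -1040 + 5*m (j(m, p) = -10 + 5*(m - 206) = -10 + 5*(-206 + m) = -10 + (-1030 + 5*m) = -1040 + 5*m)
1/(19854 + j(120, -13*(-5))) = 1/(19854 + (-1040 + 5*120)) = 1/(19854 + (-1040 + 600)) = 1/(19854 - 440) = 1/19414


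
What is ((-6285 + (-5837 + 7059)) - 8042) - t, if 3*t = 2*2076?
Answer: -14489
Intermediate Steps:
t = 1384 (t = (2*2076)/3 = (1/3)*4152 = 1384)
((-6285 + (-5837 + 7059)) - 8042) - t = ((-6285 + (-5837 + 7059)) - 8042) - 1*1384 = ((-6285 + 1222) - 8042) - 1384 = (-5063 - 8042) - 1384 = -13105 - 1384 = -14489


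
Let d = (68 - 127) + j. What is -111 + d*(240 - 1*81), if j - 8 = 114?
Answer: 9906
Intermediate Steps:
j = 122 (j = 8 + 114 = 122)
d = 63 (d = (68 - 127) + 122 = -59 + 122 = 63)
-111 + d*(240 - 1*81) = -111 + 63*(240 - 1*81) = -111 + 63*(240 - 81) = -111 + 63*159 = -111 + 10017 = 9906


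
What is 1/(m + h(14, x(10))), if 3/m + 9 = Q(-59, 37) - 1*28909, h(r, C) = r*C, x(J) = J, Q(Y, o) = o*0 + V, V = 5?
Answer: 28913/4047817 ≈ 0.0071429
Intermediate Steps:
Q(Y, o) = 5 (Q(Y, o) = o*0 + 5 = 0 + 5 = 5)
h(r, C) = C*r
m = -3/28913 (m = 3/(-9 + (5 - 1*28909)) = 3/(-9 + (5 - 28909)) = 3/(-9 - 28904) = 3/(-28913) = 3*(-1/28913) = -3/28913 ≈ -0.00010376)
1/(m + h(14, x(10))) = 1/(-3/28913 + 10*14) = 1/(-3/28913 + 140) = 1/(4047817/28913) = 28913/4047817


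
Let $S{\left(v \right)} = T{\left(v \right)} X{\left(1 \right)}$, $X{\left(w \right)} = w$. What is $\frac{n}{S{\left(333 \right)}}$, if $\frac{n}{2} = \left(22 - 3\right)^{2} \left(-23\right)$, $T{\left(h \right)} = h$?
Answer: $- \frac{16606}{333} \approx -49.868$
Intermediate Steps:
$n = -16606$ ($n = 2 \left(22 - 3\right)^{2} \left(-23\right) = 2 \cdot 19^{2} \left(-23\right) = 2 \cdot 361 \left(-23\right) = 2 \left(-8303\right) = -16606$)
$S{\left(v \right)} = v$ ($S{\left(v \right)} = v 1 = v$)
$\frac{n}{S{\left(333 \right)}} = - \frac{16606}{333}$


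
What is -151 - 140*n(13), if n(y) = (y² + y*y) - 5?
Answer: -46771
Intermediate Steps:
n(y) = -5 + 2*y² (n(y) = (y² + y²) - 5 = 2*y² - 5 = -5 + 2*y²)
-151 - 140*n(13) = -151 - 140*(-5 + 2*13²) = -151 - 140*(-5 + 2*169) = -151 - 140*(-5 + 338) = -151 - 140*333 = -151 - 46620 = -46771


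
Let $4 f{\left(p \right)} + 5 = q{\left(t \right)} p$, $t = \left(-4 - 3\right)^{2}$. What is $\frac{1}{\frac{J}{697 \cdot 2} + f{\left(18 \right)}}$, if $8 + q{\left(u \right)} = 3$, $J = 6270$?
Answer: $- \frac{2788}{53675} \approx -0.051942$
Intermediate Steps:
$t = 49$ ($t = \left(-7\right)^{2} = 49$)
$q{\left(u \right)} = -5$ ($q{\left(u \right)} = -8 + 3 = -5$)
$f{\left(p \right)} = - \frac{5}{4} - \frac{5 p}{4}$ ($f{\left(p \right)} = - \frac{5}{4} + \frac{\left(-5\right) p}{4} = - \frac{5}{4} - \frac{5 p}{4}$)
$\frac{1}{\frac{J}{697 \cdot 2} + f{\left(18 \right)}} = \frac{1}{\frac{6270}{697 \cdot 2} - \frac{95}{4}} = \frac{1}{\frac{6270}{1394} - \frac{95}{4}} = \frac{1}{6270 \cdot \frac{1}{1394} - \frac{95}{4}} = \frac{1}{\frac{3135}{697} - \frac{95}{4}} = \frac{1}{- \frac{53675}{2788}} = - \frac{2788}{53675}$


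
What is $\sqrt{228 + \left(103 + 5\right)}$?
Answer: $4 \sqrt{21} \approx 18.33$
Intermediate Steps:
$\sqrt{228 + \left(103 + 5\right)} = \sqrt{228 + 108} = \sqrt{336} = 4 \sqrt{21}$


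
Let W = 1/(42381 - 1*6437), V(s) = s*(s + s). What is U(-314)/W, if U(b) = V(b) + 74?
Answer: 7090529104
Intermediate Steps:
V(s) = 2*s² (V(s) = s*(2*s) = 2*s²)
U(b) = 74 + 2*b² (U(b) = 2*b² + 74 = 74 + 2*b²)
W = 1/35944 (W = 1/(42381 - 6437) = 1/35944 ≈ 2.7821e-5)
U(-314)/W = (74 + 2*(-314)²)/(1/35944) = (74 + 2*98596)*35944 = (74 + 197192)*35944 = 197266*35944 = 7090529104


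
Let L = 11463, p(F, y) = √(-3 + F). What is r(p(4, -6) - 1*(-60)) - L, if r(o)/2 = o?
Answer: -11341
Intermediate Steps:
r(o) = 2*o
r(p(4, -6) - 1*(-60)) - L = 2*(√(-3 + 4) - 1*(-60)) - 1*11463 = 2*(√1 + 60) - 11463 = 2*(1 + 60) - 11463 = 2*61 - 11463 = 122 - 11463 = -11341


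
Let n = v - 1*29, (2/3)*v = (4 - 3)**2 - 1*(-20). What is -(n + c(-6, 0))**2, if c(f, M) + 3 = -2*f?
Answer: -529/4 ≈ -132.25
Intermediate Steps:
c(f, M) = -3 - 2*f
v = 63/2 (v = 3*((4 - 3)**2 - 1*(-20))/2 = 3*(1**2 + 20)/2 = 3*(1 + 20)/2 = (3/2)*21 = 63/2 ≈ 31.500)
n = 5/2 (n = 63/2 - 1*29 = 63/2 - 29 = 5/2 ≈ 2.5000)
-(n + c(-6, 0))**2 = -(5/2 + (-3 - 2*(-6)))**2 = -(5/2 + (-3 + 12))**2 = -(5/2 + 9)**2 = -(23/2)**2 = -1*529/4 = -529/4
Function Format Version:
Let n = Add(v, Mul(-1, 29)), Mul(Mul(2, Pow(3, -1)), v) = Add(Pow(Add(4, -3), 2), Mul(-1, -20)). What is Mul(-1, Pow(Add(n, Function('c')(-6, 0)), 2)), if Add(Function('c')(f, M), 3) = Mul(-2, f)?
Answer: Rational(-529, 4) ≈ -132.25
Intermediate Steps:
Function('c')(f, M) = Add(-3, Mul(-2, f))
v = Rational(63, 2) (v = Mul(Rational(3, 2), Add(Pow(Add(4, -3), 2), Mul(-1, -20))) = Mul(Rational(3, 2), Add(Pow(1, 2), 20)) = Mul(Rational(3, 2), Add(1, 20)) = Mul(Rational(3, 2), 21) = Rational(63, 2) ≈ 31.500)
n = Rational(5, 2) (n = Add(Rational(63, 2), Mul(-1, 29)) = Add(Rational(63, 2), -29) = Rational(5, 2) ≈ 2.5000)
Mul(-1, Pow(Add(n, Function('c')(-6, 0)), 2)) = Mul(-1, Pow(Add(Rational(5, 2), Add(-3, Mul(-2, -6))), 2)) = Mul(-1, Pow(Add(Rational(5, 2), Add(-3, 12)), 2)) = Mul(-1, Pow(Add(Rational(5, 2), 9), 2)) = Mul(-1, Pow(Rational(23, 2), 2)) = Mul(-1, Rational(529, 4)) = Rational(-529, 4)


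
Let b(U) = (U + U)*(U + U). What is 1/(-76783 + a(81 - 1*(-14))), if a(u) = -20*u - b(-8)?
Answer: -1/78939 ≈ -1.2668e-5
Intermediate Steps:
b(U) = 4*U² (b(U) = (2*U)*(2*U) = 4*U²)
a(u) = -256 - 20*u (a(u) = -20*u - 4*(-8)² = -20*u - 4*64 = -20*u - 1*256 = -20*u - 256 = -256 - 20*u)
1/(-76783 + a(81 - 1*(-14))) = 1/(-76783 + (-256 - 20*(81 - 1*(-14)))) = 1/(-76783 + (-256 - 20*(81 + 14))) = 1/(-76783 + (-256 - 20*95)) = 1/(-76783 + (-256 - 1900)) = 1/(-76783 - 2156) = 1/(-78939) = -1/78939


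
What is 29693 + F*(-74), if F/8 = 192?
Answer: -83971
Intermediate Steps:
F = 1536 (F = 8*192 = 1536)
29693 + F*(-74) = 29693 + 1536*(-74) = 29693 - 113664 = -83971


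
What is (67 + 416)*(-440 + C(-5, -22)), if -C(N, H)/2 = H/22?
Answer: -211554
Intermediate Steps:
C(N, H) = -H/11 (C(N, H) = -2*H/22 = -H/11)
(67 + 416)*(-440 + C(-5, -22)) = (67 + 416)*(-440 - 1/11*(-22)) = 483*(-440 + 2) = 483*(-438) = -211554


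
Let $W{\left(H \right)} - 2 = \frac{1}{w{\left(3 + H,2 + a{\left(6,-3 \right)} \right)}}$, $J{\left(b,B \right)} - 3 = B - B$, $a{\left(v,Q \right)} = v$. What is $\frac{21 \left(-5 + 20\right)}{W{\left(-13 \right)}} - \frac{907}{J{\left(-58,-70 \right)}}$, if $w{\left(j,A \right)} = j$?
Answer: $- \frac{7783}{57} \approx -136.54$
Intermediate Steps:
$J{\left(b,B \right)} = 3$ ($J{\left(b,B \right)} = 3 + \left(B - B\right) = 3 + 0 = 3$)
$W{\left(H \right)} = 2 + \frac{1}{3 + H}$
$\frac{21 \left(-5 + 20\right)}{W{\left(-13 \right)}} - \frac{907}{J{\left(-58,-70 \right)}} = \frac{21 \left(-5 + 20\right)}{\frac{1}{3 - 13} \left(7 + 2 \left(-13\right)\right)} - \frac{907}{3} = \frac{21 \cdot 15}{\frac{1}{-10} \left(7 - 26\right)} - \frac{907}{3} = \frac{315}{\left(- \frac{1}{10}\right) \left(-19\right)} - \frac{907}{3} = \frac{315}{\frac{19}{10}} - \frac{907}{3} = 315 \cdot \frac{10}{19} - \frac{907}{3} = \frac{3150}{19} - \frac{907}{3} = - \frac{7783}{57}$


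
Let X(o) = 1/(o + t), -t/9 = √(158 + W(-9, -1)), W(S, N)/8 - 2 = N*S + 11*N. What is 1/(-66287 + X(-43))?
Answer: -120962720/8018255345583 + √158/5345503563722 ≈ -1.5086e-5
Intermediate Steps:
W(S, N) = 16 + 88*N + 8*N*S (W(S, N) = 16 + 8*(N*S + 11*N) = 16 + 8*(11*N + N*S) = 16 + (88*N + 8*N*S) = 16 + 88*N + 8*N*S)
t = -9*√158 (t = -9*√(158 + (16 + 88*(-1) + 8*(-1)*(-9))) = -9*√(158 + (16 - 88 + 72)) = -9*√(158 + 0) = -9*√158 ≈ -113.13)
X(o) = 1/(o - 9*√158)
1/(-66287 + X(-43)) = 1/(-66287 + 1/(-43 - 9*√158))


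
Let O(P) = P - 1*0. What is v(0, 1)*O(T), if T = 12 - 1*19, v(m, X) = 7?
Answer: -49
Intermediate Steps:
T = -7 (T = 12 - 19 = -7)
O(P) = P (O(P) = P + 0 = P)
v(0, 1)*O(T) = 7*(-7) = -49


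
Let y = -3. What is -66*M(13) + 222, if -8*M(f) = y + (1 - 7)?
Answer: 591/4 ≈ 147.75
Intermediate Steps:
M(f) = 9/8 (M(f) = -(-3 + (1 - 7))/8 = -(-3 - 6)/8 = -⅛*(-9) = 9/8)
-66*M(13) + 222 = -66*9/8 + 222 = -297/4 + 222 = 591/4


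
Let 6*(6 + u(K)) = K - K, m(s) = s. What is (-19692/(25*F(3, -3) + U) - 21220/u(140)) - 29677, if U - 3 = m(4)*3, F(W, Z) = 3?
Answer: -395387/15 ≈ -26359.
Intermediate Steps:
u(K) = -6 (u(K) = -6 + (K - K)/6 = -6 + (1/6)*0 = -6 + 0 = -6)
U = 15 (U = 3 + 4*3 = 3 + 12 = 15)
(-19692/(25*F(3, -3) + U) - 21220/u(140)) - 29677 = (-19692/(25*3 + 15) - 21220/(-6)) - 29677 = (-19692/(75 + 15) - 21220*(-1/6)) - 29677 = (-19692/90 + 10610/3) - 29677 = (-19692*1/90 + 10610/3) - 29677 = (-1094/5 + 10610/3) - 29677 = 49768/15 - 29677 = -395387/15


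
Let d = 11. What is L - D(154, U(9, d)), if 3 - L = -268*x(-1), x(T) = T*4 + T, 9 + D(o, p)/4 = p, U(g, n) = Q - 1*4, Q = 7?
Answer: -1313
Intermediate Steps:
U(g, n) = 3 (U(g, n) = 7 - 1*4 = 7 - 4 = 3)
D(o, p) = -36 + 4*p
x(T) = 5*T (x(T) = 4*T + T = 5*T)
L = -1337 (L = 3 - (-268)*5*(-1) = 3 - (-268)*(-5) = 3 - 1*1340 = 3 - 1340 = -1337)
L - D(154, U(9, d)) = -1337 - (-36 + 4*3) = -1337 - (-36 + 12) = -1337 - 1*(-24) = -1337 + 24 = -1313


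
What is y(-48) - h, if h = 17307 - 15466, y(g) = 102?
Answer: -1739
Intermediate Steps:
h = 1841
y(-48) - h = 102 - 1*1841 = 102 - 1841 = -1739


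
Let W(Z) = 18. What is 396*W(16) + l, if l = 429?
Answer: 7557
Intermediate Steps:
396*W(16) + l = 396*18 + 429 = 7128 + 429 = 7557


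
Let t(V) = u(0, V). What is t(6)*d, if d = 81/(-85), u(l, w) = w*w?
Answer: -2916/85 ≈ -34.306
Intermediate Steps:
u(l, w) = w²
t(V) = V²
d = -81/85 (d = 81*(-1/85) = -81/85 ≈ -0.95294)
t(6)*d = 6²*(-81/85) = 36*(-81/85) = -2916/85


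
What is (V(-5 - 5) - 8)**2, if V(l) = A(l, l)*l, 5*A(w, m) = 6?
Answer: 400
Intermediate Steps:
A(w, m) = 6/5 (A(w, m) = (1/5)*6 = 6/5)
V(l) = 6*l/5
(V(-5 - 5) - 8)**2 = (6*(-5 - 5)/5 - 8)**2 = ((6/5)*(-10) - 8)**2 = (-12 - 8)**2 = (-20)**2 = 400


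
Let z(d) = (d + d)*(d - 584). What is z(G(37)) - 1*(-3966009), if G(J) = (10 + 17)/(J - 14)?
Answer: 2097294891/529 ≈ 3.9646e+6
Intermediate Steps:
G(J) = 27/(-14 + J)
z(d) = 2*d*(-584 + d) (z(d) = (2*d)*(-584 + d) = 2*d*(-584 + d))
z(G(37)) - 1*(-3966009) = 2*(27/(-14 + 37))*(-584 + 27/(-14 + 37)) - 1*(-3966009) = 2*(27/23)*(-584 + 27/23) + 3966009 = 2*(27/23)*(-13405/23) + 3966009 = -723870/529 + 3966009 = 2097294891/529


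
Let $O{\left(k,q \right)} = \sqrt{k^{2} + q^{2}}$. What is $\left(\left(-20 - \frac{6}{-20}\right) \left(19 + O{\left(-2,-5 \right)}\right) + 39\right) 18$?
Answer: $- \frac{30177}{5} - \frac{1773 \sqrt{29}}{5} \approx -7945.0$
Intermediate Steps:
$\left(\left(-20 - \frac{6}{-20}\right) \left(19 + O{\left(-2,-5 \right)}\right) + 39\right) 18 = \left(\left(-20 - \frac{6}{-20}\right) \left(19 + \sqrt{\left(-2\right)^{2} + \left(-5\right)^{2}}\right) + 39\right) 18 = \left(\left(-20 - - \frac{3}{10}\right) \left(19 + \sqrt{4 + 25}\right) + 39\right) 18 = \left(\left(-20 + \frac{3}{10}\right) \left(19 + \sqrt{29}\right) + 39\right) 18 = \left(- \frac{197 \left(19 + \sqrt{29}\right)}{10} + 39\right) 18 = \left(\left(- \frac{3743}{10} - \frac{197 \sqrt{29}}{10}\right) + 39\right) 18 = \left(- \frac{3353}{10} - \frac{197 \sqrt{29}}{10}\right) 18 = - \frac{30177}{5} - \frac{1773 \sqrt{29}}{5}$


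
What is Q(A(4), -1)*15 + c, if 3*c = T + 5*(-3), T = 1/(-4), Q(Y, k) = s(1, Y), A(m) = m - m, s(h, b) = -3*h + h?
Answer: -421/12 ≈ -35.083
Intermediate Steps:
s(h, b) = -2*h
A(m) = 0
Q(Y, k) = -2 (Q(Y, k) = -2*1 = -2)
T = -¼ ≈ -0.25000
c = -61/12 (c = (-¼ + 5*(-3))/3 = (-¼ - 15)/3 = (⅓)*(-61/4) = -61/12 ≈ -5.0833)
Q(A(4), -1)*15 + c = -2*15 - 61/12 = -30 - 61/12 = -421/12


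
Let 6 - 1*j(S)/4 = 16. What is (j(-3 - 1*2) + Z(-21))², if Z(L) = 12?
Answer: 784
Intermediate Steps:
j(S) = -40 (j(S) = 24 - 4*16 = 24 - 64 = -40)
(j(-3 - 1*2) + Z(-21))² = (-40 + 12)² = (-28)² = 784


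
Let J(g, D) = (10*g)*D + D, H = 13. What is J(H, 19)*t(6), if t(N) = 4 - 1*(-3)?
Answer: 17423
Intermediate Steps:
t(N) = 7 (t(N) = 4 + 3 = 7)
J(g, D) = D + 10*D*g (J(g, D) = 10*D*g + D = D + 10*D*g)
J(H, 19)*t(6) = (19*(1 + 10*13))*7 = (19*(1 + 130))*7 = (19*131)*7 = 2489*7 = 17423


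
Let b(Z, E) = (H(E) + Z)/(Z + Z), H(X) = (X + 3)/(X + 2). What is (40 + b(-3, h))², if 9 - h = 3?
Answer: 416025/256 ≈ 1625.1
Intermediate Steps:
h = 6 (h = 9 - 1*3 = 9 - 3 = 6)
H(X) = (3 + X)/(2 + X)
b(Z, E) = (Z + (3 + E)/(2 + E))/(2*Z) (b(Z, E) = ((3 + E)/(2 + E) + Z)/(Z + Z) = (Z + (3 + E)/(2 + E))/((2*Z)) = (Z + (3 + E)/(2 + E))*(1/(2*Z)) = (Z + (3 + E)/(2 + E))/(2*Z))
(40 + b(-3, h))² = (40 + (½)*(3 + 6 - 3*(2 + 6))/(-3*(2 + 6)))² = (40 + (½)*(-⅓)*(3 + 6 - 3*8)/8)² = (40 + (½)*(-⅓)*(⅛)*(3 + 6 - 24))² = (40 + (½)*(-⅓)*(⅛)*(-15))² = (40 + 5/16)² = (645/16)² = 416025/256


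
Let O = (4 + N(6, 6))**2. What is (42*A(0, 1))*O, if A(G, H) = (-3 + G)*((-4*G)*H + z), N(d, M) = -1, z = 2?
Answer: -2268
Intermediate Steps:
A(G, H) = (-3 + G)*(2 - 4*G*H) (A(G, H) = (-3 + G)*((-4*G)*H + 2) = (-3 + G)*(-4*G*H + 2) = (-3 + G)*(2 - 4*G*H))
O = 9 (O = (4 - 1)**2 = 3**2 = 9)
(42*A(0, 1))*O = (42*(-6 + 2*0 - 4*1*0**2 + 12*0*1))*9 = (42*(-6 + 0 - 4*1*0 + 0))*9 = (42*(-6 + 0 + 0 + 0))*9 = (42*(-6))*9 = -252*9 = -2268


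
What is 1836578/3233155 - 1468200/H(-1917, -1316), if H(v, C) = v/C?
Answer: -2082313597438658/2065986045 ≈ -1.0079e+6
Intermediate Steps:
1836578/3233155 - 1468200/H(-1917, -1316) = 1836578/3233155 - 1468200/((-1917/(-1316))) = 1836578*(1/3233155) - 1468200/((-1917*(-1/1316))) = 1836578/3233155 - 1468200/1917/1316 = 1836578/3233155 - 1468200*1316/1917 = 1836578/3233155 - 644050400/639 = -2082313597438658/2065986045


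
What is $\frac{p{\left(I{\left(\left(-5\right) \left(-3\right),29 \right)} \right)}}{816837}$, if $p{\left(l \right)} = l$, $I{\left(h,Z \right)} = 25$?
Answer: $\frac{25}{816837} \approx 3.0606 \cdot 10^{-5}$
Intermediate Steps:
$\frac{p{\left(I{\left(\left(-5\right) \left(-3\right),29 \right)} \right)}}{816837} = \frac{25}{816837}$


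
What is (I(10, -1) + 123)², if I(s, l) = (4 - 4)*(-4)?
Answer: 15129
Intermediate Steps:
I(s, l) = 0 (I(s, l) = 0*(-4) = 0)
(I(10, -1) + 123)² = (0 + 123)² = 123² = 15129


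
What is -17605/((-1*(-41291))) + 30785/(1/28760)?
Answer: 36558085172995/41291 ≈ 8.8538e+8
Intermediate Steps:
-17605/((-1*(-41291))) + 30785/(1/28760) = -17605/41291 + 30785/(1/28760) = -17605*1/41291 + 30785*28760 = -17605/41291 + 885376600 = 36558085172995/41291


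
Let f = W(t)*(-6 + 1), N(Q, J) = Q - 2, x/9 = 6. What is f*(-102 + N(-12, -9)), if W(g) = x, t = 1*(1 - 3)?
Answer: 31320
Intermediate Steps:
x = 54 (x = 9*6 = 54)
t = -2 (t = 1*(-2) = -2)
W(g) = 54
N(Q, J) = -2 + Q
f = -270 (f = 54*(-6 + 1) = 54*(-5) = -270)
f*(-102 + N(-12, -9)) = -270*(-102 + (-2 - 12)) = -270*(-102 - 14) = -270*(-116) = 31320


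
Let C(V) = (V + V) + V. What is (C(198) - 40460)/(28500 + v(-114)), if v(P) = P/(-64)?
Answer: -1275712/912057 ≈ -1.3987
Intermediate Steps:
C(V) = 3*V (C(V) = 2*V + V = 3*V)
v(P) = -P/64 (v(P) = P*(-1/64) = -P/64)
(C(198) - 40460)/(28500 + v(-114)) = (3*198 - 40460)/(28500 - 1/64*(-114)) = (594 - 40460)/(28500 + 57/32) = -39866/912057/32 = -39866*32/912057 = -1275712/912057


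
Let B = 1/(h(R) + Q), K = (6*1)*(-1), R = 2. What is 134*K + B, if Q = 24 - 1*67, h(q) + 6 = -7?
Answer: -45025/56 ≈ -804.02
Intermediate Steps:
h(q) = -13 (h(q) = -6 - 7 = -13)
K = -6 (K = 6*(-1) = -6)
Q = -43 (Q = 24 - 67 = -43)
B = -1/56 (B = 1/(-13 - 43) = 1/(-56) = -1/56 ≈ -0.017857)
134*K + B = 134*(-6) - 1/56 = -804 - 1/56 = -45025/56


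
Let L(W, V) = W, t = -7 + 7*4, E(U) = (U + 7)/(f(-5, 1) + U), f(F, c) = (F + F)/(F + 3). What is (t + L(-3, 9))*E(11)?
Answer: 81/4 ≈ 20.250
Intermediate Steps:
f(F, c) = 2*F/(3 + F) (f(F, c) = (2*F)/(3 + F) = 2*F/(3 + F))
E(U) = (7 + U)/(5 + U) (E(U) = (U + 7)/(2*(-5)/(3 - 5) + U) = (7 + U)/(2*(-5)/(-2) + U) = (7 + U)/(2*(-5)*(-1/2) + U) = (7 + U)/(5 + U))
t = 21 (t = -7 + 28 = 21)
(t + L(-3, 9))*E(11) = (21 - 3)*((7 + 11)/(5 + 11)) = 18*(18/16) = 18*((1/16)*18) = 18*(9/8) = 81/4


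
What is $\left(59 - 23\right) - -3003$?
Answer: $3039$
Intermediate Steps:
$\left(59 - 23\right) - -3003 = 36 + 3003 = 3039$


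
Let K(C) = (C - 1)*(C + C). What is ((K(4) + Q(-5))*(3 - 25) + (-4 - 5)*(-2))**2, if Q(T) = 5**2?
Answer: 1123600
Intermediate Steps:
Q(T) = 25
K(C) = 2*C*(-1 + C) (K(C) = (-1 + C)*(2*C) = 2*C*(-1 + C))
((K(4) + Q(-5))*(3 - 25) + (-4 - 5)*(-2))**2 = ((2*4*(-1 + 4) + 25)*(3 - 25) + (-4 - 5)*(-2))**2 = ((2*4*3 + 25)*(-22) - 9*(-2))**2 = ((24 + 25)*(-22) + 18)**2 = (49*(-22) + 18)**2 = (-1078 + 18)**2 = (-1060)**2 = 1123600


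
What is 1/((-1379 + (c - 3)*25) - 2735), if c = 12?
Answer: -1/3889 ≈ -0.00025714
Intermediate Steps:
1/((-1379 + (c - 3)*25) - 2735) = 1/((-1379 + (12 - 3)*25) - 2735) = 1/((-1379 + 9*25) - 2735) = 1/((-1379 + 225) - 2735) = 1/(-1154 - 2735) = 1/(-3889) = -1/3889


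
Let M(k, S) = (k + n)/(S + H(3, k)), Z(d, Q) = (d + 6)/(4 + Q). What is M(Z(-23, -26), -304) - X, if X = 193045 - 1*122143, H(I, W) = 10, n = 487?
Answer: -3119761/44 ≈ -70904.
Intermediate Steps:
Z(d, Q) = (6 + d)/(4 + Q)
M(k, S) = (487 + k)/(10 + S) (M(k, S) = (k + 487)/(S + 10) = (487 + k)/(10 + S))
X = 70902 (X = 193045 - 122143 = 70902)
M(Z(-23, -26), -304) - X = (487 + (6 - 23)/(4 - 26))/(10 - 304) - 1*70902 = (487 - 17/(-22))/(-294) - 70902 = -(487 - 1/22*(-17))/294 - 70902 = -(487 + 17/22)/294 - 70902 = -1/294*10731/22 - 70902 = -73/44 - 70902 = -3119761/44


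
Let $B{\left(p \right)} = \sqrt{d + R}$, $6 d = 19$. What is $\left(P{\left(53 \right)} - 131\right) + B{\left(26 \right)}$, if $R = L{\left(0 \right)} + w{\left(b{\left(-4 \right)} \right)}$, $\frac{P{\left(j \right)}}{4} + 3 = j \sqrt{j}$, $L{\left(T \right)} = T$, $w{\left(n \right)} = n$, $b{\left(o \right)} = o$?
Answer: $-143 + 212 \sqrt{53} + \frac{i \sqrt{30}}{6} \approx 1400.4 + 0.91287 i$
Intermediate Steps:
$d = \frac{19}{6}$ ($d = \frac{1}{6} \cdot 19 = \frac{19}{6} \approx 3.1667$)
$P{\left(j \right)} = -12 + 4 j^{\frac{3}{2}}$ ($P{\left(j \right)} = -12 + 4 j \sqrt{j} = -12 + 4 j^{\frac{3}{2}}$)
$R = -4$ ($R = 0 - 4 = -4$)
$B{\left(p \right)} = \frac{i \sqrt{30}}{6}$ ($B{\left(p \right)} = \sqrt{\frac{19}{6} - 4} = \sqrt{- \frac{5}{6}} = \frac{i \sqrt{30}}{6}$)
$\left(P{\left(53 \right)} - 131\right) + B{\left(26 \right)} = \left(\left(-12 + 4 \cdot 53^{\frac{3}{2}}\right) - 131\right) + \frac{i \sqrt{30}}{6} = \left(\left(-12 + 4 \cdot 53 \sqrt{53}\right) - 131\right) + \frac{i \sqrt{30}}{6} = \left(\left(-12 + 212 \sqrt{53}\right) - 131\right) + \frac{i \sqrt{30}}{6} = \left(-143 + 212 \sqrt{53}\right) + \frac{i \sqrt{30}}{6} = -143 + 212 \sqrt{53} + \frac{i \sqrt{30}}{6}$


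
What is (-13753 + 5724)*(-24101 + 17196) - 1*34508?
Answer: 55405737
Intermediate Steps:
(-13753 + 5724)*(-24101 + 17196) - 1*34508 = -8029*(-6905) - 34508 = 55440245 - 34508 = 55405737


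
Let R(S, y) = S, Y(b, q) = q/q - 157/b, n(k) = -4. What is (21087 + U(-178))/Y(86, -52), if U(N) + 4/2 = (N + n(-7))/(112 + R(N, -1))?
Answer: -59847056/2343 ≈ -25543.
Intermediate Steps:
Y(b, q) = 1 - 157/b
U(N) = -2 + (-4 + N)/(112 + N) (U(N) = -2 + (N - 4)/(112 + N) = -2 + (-4 + N)/(112 + N))
(21087 + U(-178))/Y(86, -52) = (21087 + (-228 - 1*(-178))/(112 - 178))/(((-157 + 86)/86)) = (21087 + (-228 + 178)/(-66))/(((1/86)*(-71))) = (21087 - 1/66*(-50))/(-71/86) = (21087 + 25/33)*(-86/71) = (695896/33)*(-86/71) = -59847056/2343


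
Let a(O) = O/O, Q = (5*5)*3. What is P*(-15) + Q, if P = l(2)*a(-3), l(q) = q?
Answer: 45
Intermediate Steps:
Q = 75 (Q = 25*3 = 75)
a(O) = 1
P = 2 (P = 2*1 = 2)
P*(-15) + Q = 2*(-15) + 75 = -30 + 75 = 45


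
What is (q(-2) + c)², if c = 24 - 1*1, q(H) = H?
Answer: 441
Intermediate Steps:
c = 23 (c = 24 - 1 = 23)
(q(-2) + c)² = (-2 + 23)² = 21² = 441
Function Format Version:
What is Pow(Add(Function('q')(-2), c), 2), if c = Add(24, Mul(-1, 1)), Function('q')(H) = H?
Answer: 441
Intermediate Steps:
c = 23 (c = Add(24, -1) = 23)
Pow(Add(Function('q')(-2), c), 2) = Pow(Add(-2, 23), 2) = Pow(21, 2) = 441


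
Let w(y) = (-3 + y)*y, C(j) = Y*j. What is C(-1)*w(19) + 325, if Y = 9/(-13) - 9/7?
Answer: 84295/91 ≈ 926.32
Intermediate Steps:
Y = -180/91 (Y = 9*(-1/13) - 9*⅐ = -9/13 - 9/7 = -180/91 ≈ -1.9780)
C(j) = -180*j/91
w(y) = y*(-3 + y)
C(-1)*w(19) + 325 = (-180/91*(-1))*(19*(-3 + 19)) + 325 = 180*(19*16)/91 + 325 = (180/91)*304 + 325 = 54720/91 + 325 = 84295/91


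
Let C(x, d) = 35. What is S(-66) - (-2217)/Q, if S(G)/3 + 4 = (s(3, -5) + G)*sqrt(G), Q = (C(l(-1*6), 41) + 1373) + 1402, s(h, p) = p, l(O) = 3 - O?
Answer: -31503/2810 - 213*I*sqrt(66) ≈ -11.211 - 1730.4*I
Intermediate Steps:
Q = 2810 (Q = (35 + 1373) + 1402 = 1408 + 1402 = 2810)
S(G) = -12 + 3*sqrt(G)*(-5 + G) (S(G) = -12 + 3*((-5 + G)*sqrt(G)) = -12 + 3*(sqrt(G)*(-5 + G)) = -12 + 3*sqrt(G)*(-5 + G))
S(-66) - (-2217)/Q = (-12 - 15*I*sqrt(66) + 3*(-66)**(3/2)) - (-2217)/2810 = (-12 - 15*I*sqrt(66) + 3*(-66*I*sqrt(66))) - (-2217)/2810 = (-12 - 15*I*sqrt(66) - 198*I*sqrt(66)) - 1*(-2217/2810) = (-12 - 213*I*sqrt(66)) + 2217/2810 = -31503/2810 - 213*I*sqrt(66)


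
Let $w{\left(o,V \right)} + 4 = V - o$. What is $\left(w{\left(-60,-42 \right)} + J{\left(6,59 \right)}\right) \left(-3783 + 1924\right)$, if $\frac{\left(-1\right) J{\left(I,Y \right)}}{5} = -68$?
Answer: $-658086$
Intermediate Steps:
$w{\left(o,V \right)} = -4 + V - o$ ($w{\left(o,V \right)} = -4 + \left(V - o\right) = -4 + V - o$)
$J{\left(I,Y \right)} = 340$ ($J{\left(I,Y \right)} = \left(-5\right) \left(-68\right) = 340$)
$\left(w{\left(-60,-42 \right)} + J{\left(6,59 \right)}\right) \left(-3783 + 1924\right) = \left(\left(-4 - 42 - -60\right) + 340\right) \left(-3783 + 1924\right) = \left(\left(-4 - 42 + 60\right) + 340\right) \left(-1859\right) = \left(14 + 340\right) \left(-1859\right) = 354 \left(-1859\right) = -658086$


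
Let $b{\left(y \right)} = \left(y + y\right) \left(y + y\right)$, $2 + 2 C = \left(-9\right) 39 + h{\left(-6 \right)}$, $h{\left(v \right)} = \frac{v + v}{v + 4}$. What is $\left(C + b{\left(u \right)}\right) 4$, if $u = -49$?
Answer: $37722$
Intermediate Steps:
$h{\left(v \right)} = \frac{2 v}{4 + v}$
$C = - \frac{347}{2}$ ($C = -1 + \frac{\left(-9\right) 39 + 2 \left(-6\right) \frac{1}{4 - 6}}{2} = -1 + \frac{-351 + 2 \left(-6\right) \frac{1}{-2}}{2} = -1 + \frac{-351 + 2 \left(-6\right) \left(- \frac{1}{2}\right)}{2} = -1 + \frac{-351 + 6}{2} = -1 + \frac{1}{2} \left(-345\right) = -1 - \frac{345}{2} = - \frac{347}{2} \approx -173.5$)
$b{\left(y \right)} = 4 y^{2}$ ($b{\left(y \right)} = 2 y 2 y = 4 y^{2}$)
$\left(C + b{\left(u \right)}\right) 4 = \left(- \frac{347}{2} + 4 \left(-49\right)^{2}\right) 4 = \left(- \frac{347}{2} + 4 \cdot 2401\right) 4 = \left(- \frac{347}{2} + 9604\right) 4 = \frac{18861}{2} \cdot 4 = 37722$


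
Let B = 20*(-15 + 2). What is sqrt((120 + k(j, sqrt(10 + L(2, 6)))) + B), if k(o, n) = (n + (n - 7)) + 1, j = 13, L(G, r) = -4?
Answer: sqrt(-146 + 2*sqrt(6)) ≈ 11.879*I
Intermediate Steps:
B = -260 (B = 20*(-13) = -260)
k(o, n) = -6 + 2*n (k(o, n) = (n + (-7 + n)) + 1 = (-7 + 2*n) + 1 = -6 + 2*n)
sqrt((120 + k(j, sqrt(10 + L(2, 6)))) + B) = sqrt((120 + (-6 + 2*sqrt(10 - 4))) - 260) = sqrt((120 + (-6 + 2*sqrt(6))) - 260) = sqrt((114 + 2*sqrt(6)) - 260) = sqrt(-146 + 2*sqrt(6))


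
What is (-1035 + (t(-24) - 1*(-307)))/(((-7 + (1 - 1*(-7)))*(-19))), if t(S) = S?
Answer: 752/19 ≈ 39.579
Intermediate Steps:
(-1035 + (t(-24) - 1*(-307)))/(((-7 + (1 - 1*(-7)))*(-19))) = (-1035 + (-24 - 1*(-307)))/(((-7 + (1 - 1*(-7)))*(-19))) = (-1035 + (-24 + 307))/(((-7 + (1 + 7))*(-19))) = (-1035 + 283)/(((-7 + 8)*(-19))) = -752/(1*(-19)) = -752/(-19) = -1/19*(-752) = 752/19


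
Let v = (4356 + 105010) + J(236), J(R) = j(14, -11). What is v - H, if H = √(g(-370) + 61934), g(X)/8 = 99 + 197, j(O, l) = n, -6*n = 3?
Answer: 218731/2 - √64302 ≈ 1.0911e+5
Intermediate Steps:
n = -½ (n = -⅙*3 = -½ ≈ -0.50000)
j(O, l) = -½
g(X) = 2368 (g(X) = 8*(99 + 197) = 8*296 = 2368)
J(R) = -½
H = √64302 (H = √(2368 + 61934) = √64302 ≈ 253.58)
v = 218731/2 (v = (4356 + 105010) - ½ = 109366 - ½ = 218731/2 ≈ 1.0937e+5)
v - H = 218731/2 - √64302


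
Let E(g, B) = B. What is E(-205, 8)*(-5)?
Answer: -40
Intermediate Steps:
E(-205, 8)*(-5) = 8*(-5) = -40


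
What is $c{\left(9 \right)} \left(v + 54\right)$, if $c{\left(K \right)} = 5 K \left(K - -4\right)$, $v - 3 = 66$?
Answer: $71955$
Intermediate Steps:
$v = 69$ ($v = 3 + 66 = 69$)
$c{\left(K \right)} = 5 K \left(4 + K\right)$ ($c{\left(K \right)} = 5 K \left(K + 4\right) = 5 K \left(4 + K\right)$)
$c{\left(9 \right)} \left(v + 54\right) = 5 \cdot 9 \left(4 + 9\right) \left(69 + 54\right) = 5 \cdot 9 \cdot 13 \cdot 123 = 585 \cdot 123 = 71955$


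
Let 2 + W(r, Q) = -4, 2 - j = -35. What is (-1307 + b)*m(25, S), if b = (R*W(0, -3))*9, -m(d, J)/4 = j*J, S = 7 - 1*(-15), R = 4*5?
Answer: 7772072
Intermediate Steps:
j = 37 (j = 2 - 1*(-35) = 2 + 35 = 37)
R = 20
W(r, Q) = -6 (W(r, Q) = -2 - 4 = -6)
S = 22 (S = 7 + 15 = 22)
m(d, J) = -148*J
b = -1080 (b = (20*(-6))*9 = -120*9 = -1080)
(-1307 + b)*m(25, S) = (-1307 - 1080)*(-148*22) = -2387*(-3256) = 7772072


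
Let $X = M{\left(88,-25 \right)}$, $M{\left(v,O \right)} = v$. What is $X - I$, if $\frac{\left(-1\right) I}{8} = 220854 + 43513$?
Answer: $2115024$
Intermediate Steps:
$X = 88$
$I = -2114936$ ($I = - 8 \left(220854 + 43513\right) = \left(-8\right) 264367 = -2114936$)
$X - I = 88 - -2114936 = 88 + 2114936 = 2115024$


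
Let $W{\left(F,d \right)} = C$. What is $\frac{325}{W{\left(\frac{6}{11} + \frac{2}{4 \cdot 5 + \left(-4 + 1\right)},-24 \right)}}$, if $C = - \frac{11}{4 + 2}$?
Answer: $- \frac{1950}{11} \approx -177.27$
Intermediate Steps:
$C = - \frac{11}{6} \approx -1.8333$
$W{\left(F,d \right)} = - \frac{11}{6}$
$\frac{325}{W{\left(\frac{6}{11} + \frac{2}{4 \cdot 5 + \left(-4 + 1\right)},-24 \right)}} = \frac{325}{- \frac{11}{6}} = 325 \left(- \frac{6}{11}\right) = - \frac{1950}{11}$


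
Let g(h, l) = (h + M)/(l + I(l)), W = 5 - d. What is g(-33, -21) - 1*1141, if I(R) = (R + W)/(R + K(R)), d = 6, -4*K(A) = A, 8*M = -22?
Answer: -432887/380 ≈ -1139.2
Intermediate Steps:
M = -11/4 (M = (⅛)*(-22) = -11/4 ≈ -2.7500)
K(A) = -A/4
W = -1 (W = 5 - 1*6 = 5 - 6 = -1)
I(R) = 4*(-1 + R)/(3*R) (I(R) = (R - 1)/(R - R/4) = (-1 + R)/((3*R/4)) = (-1 + R)*(4/(3*R)) = 4*(-1 + R)/(3*R))
g(h, l) = (-11/4 + h)/(l + 4*(-1 + l)/(3*l)) (g(h, l) = (h - 11/4)/(l + 4*(-1 + l)/(3*l)) = (-11/4 + h)/(l + 4*(-1 + l)/(3*l)))
g(-33, -21) - 1*1141 = (¾)*(-21)*(-11 + 4*(-33))/(-4 + 3*(-21)² + 4*(-21)) - 1*1141 = (¾)*(-21)*(-11 - 132)/(-4 + 3*441 - 84) - 1141 = (¾)*(-21)*(-143)/(-4 + 1323 - 84) - 1141 = (¾)*(-21)*(-143)/1235 - 1141 = (¾)*(-21)*(1/1235)*(-143) - 1141 = 693/380 - 1141 = -432887/380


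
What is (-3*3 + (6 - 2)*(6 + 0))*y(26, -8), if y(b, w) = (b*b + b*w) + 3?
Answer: 7065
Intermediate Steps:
y(b, w) = 3 + b**2 + b*w (y(b, w) = (b**2 + b*w) + 3 = 3 + b**2 + b*w)
(-3*3 + (6 - 2)*(6 + 0))*y(26, -8) = (-3*3 + (6 - 2)*(6 + 0))*(3 + 26**2 + 26*(-8)) = (-9 + 4*6)*(3 + 676 - 208) = (-9 + 24)*471 = 15*471 = 7065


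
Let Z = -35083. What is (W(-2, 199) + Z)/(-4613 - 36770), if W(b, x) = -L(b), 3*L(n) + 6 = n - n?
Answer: 35081/41383 ≈ 0.84772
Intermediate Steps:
L(n) = -2 (L(n) = -2 + (n - n)/3 = -2 + (⅓)*0 = -2 + 0 = -2)
W(b, x) = 2 (W(b, x) = -1*(-2) = 2)
(W(-2, 199) + Z)/(-4613 - 36770) = (2 - 35083)/(-4613 - 36770) = -35081/(-41383) = -35081*(-1/41383) = 35081/41383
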